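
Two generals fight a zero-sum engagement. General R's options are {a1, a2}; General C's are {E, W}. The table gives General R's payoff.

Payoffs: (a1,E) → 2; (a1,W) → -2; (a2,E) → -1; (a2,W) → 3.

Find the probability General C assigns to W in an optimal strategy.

3/8

Row minima: a1 → -2, a2 → -1; maximin = -1.
Column maxima: E → 2, W → 3; minimax = 2.
-1 ≠ 2, so there is no saddle point; optimal play is mixed.
Let General R play a1 with probability p. Expected payoff against E: 2p + (-1)(1−p) = 3p − 1; against W: (-2)p + 3(1−p) = −5p + 3.
Setting these equal: 3p − 1 = −5p + 3 ⇒ 8p = 4 ⇒ p = 1/2, and the value is (3)·(1/2) − 1 = 1/2.
For General C: with q = P(E), equating a1's and a2's payoffs gives 4q − 2 = −4q + 3 ⇒ q = 5/8.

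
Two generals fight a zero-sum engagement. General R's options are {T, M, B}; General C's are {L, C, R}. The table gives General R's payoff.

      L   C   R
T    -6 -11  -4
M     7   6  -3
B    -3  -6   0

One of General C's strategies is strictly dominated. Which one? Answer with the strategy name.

L

C holds General R's payoff strictly below L in every row: -11 < -6, 6 < 7, -6 < -3.
So L is strictly dominated for General C.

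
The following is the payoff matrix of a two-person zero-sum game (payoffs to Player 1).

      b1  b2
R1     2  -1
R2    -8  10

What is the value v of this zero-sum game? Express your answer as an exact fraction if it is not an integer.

4/7

Row minima: R1 → -1, R2 → -8; maximin = -1.
Column maxima: b1 → 2, b2 → 10; minimax = 2.
-1 ≠ 2, so there is no saddle point; optimal play is mixed.
Let Player 1 play R1 with probability p. Expected payoff against b1: 2p + (-8)(1−p) = 10p − 8; against b2: (-1)p + 10(1−p) = −11p + 10.
Setting these equal: 10p − 8 = −11p + 10 ⇒ 21p = 18 ⇒ p = 6/7, and the value is (10)·(6/7) − 8 = 4/7.
For Player 2: with q = P(b1), equating R1's and R2's payoffs gives 3q − 1 = −18q + 10 ⇒ q = 11/21.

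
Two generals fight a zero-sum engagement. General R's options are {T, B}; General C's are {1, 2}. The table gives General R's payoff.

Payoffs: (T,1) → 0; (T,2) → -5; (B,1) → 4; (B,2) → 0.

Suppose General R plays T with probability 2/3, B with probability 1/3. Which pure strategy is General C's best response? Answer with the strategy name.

2

If General C plays 1, General R's expected payoff is (2/3)·0 + (1/3)·4 = 4/3.
If General C plays 2, General R's expected payoff is (2/3)·(-5) + (1/3)·0 = -10/3.
General C minimizes General R's payoff; the smallest is -10/3, so the best response is 2.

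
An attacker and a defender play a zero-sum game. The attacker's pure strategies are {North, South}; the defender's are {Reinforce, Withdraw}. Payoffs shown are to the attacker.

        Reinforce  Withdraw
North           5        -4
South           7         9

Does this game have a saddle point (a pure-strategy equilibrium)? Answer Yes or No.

Yes

Row minima: North → -4, South → 7; maximin = 7.
Column maxima: Reinforce → 7, Withdraw → 9; minimax = 7.
maximin = minimax = 7, so a saddle point exists.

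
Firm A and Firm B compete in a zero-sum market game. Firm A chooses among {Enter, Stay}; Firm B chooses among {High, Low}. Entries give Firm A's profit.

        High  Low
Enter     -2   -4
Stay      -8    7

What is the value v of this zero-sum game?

-46/17

Row minima: Enter → -4, Stay → -8; maximin = -4.
Column maxima: High → -2, Low → 7; minimax = -2.
-4 ≠ -2, so there is no saddle point; optimal play is mixed.
Let Firm A play Enter with probability p. Expected payoff against High: (-2)p + (-8)(1−p) = 6p − 8; against Low: (-4)p + 7(1−p) = −11p + 7.
Setting these equal: 6p − 8 = −11p + 7 ⇒ 17p = 15 ⇒ p = 15/17, and the value is (6)·(15/17) − 8 = -46/17.
For Firm B: with q = P(High), equating Enter's and Stay's payoffs gives 2q − 4 = −15q + 7 ⇒ q = 11/17.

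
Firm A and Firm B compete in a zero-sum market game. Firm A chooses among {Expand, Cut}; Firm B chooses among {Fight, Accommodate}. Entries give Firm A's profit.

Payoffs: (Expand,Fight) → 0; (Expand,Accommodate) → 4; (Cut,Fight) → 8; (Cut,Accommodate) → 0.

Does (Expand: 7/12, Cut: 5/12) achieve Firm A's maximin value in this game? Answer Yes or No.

Against Fight this mix gives (7/12)·0 + (5/12)·8 = 10/3.
Against Accommodate this mix gives (7/12)·4 + (5/12)·0 = 7/3.
Firm B will play Accommodate, holding Firm A to 7/3. Shifting weight toward the row that does better against Accommodate would raise this floor (the equalizing mix achieves 8/3 against both Accommodate and Fight), so the proposed strategy is not optimal.

No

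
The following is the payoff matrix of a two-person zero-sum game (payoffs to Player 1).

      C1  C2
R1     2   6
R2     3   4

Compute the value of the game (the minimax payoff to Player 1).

3

Row minima: R1 → 2, R2 → 3; maximin = 3.
Column maxima: C1 → 3, C2 → 6; minimax = 3.
Since maximin = minimax = 3, there is a saddle point and the value is 3.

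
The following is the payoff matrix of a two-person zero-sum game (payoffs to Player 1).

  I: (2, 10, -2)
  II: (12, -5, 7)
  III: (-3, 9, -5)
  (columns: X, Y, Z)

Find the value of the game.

Row minima: I → -2, II → -5, III → -5; maximin = -2.
Column maxima: X → 12, Y → 10, Z → 7; minimax = 7.
-2 ≠ 7, so there is no saddle point; optimal play is mixed.
III is strictly dominated by I, so Player 1 never plays it.
X is strictly dominated by Z (it gives Player 1 strictly more in every row), so Player 2 never plays it.
On the remaining 2×2 (I, II vs Y, Z):
Let Player 1 play I with probability p. Expected payoff against Y: 10p + (-5)(1−p) = 15p − 5; against Z: (-2)p + 7(1−p) = −9p + 7.
Setting these equal: 15p − 5 = −9p + 7 ⇒ 24p = 12 ⇒ p = 1/2, and the value is (15)·(1/2) − 5 = 5/2.
For Player 2: with q = P(Y), equating I's and II's payoffs gives 12q − 2 = −12q + 7 ⇒ q = 3/8.

5/2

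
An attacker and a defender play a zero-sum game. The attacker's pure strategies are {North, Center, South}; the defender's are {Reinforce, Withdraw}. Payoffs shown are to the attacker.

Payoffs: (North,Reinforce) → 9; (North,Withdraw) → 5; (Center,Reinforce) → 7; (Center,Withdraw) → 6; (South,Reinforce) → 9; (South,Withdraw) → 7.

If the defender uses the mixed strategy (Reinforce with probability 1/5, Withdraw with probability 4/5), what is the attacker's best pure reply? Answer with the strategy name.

Expected payoff of North: (1/5)·9 + (4/5)·5 = 29/5.
Expected payoff of Center: (1/5)·7 + (4/5)·6 = 31/5.
Expected payoff of South: (1/5)·9 + (4/5)·7 = 37/5.
The largest is 37/5, so the attacker's best response is South.

South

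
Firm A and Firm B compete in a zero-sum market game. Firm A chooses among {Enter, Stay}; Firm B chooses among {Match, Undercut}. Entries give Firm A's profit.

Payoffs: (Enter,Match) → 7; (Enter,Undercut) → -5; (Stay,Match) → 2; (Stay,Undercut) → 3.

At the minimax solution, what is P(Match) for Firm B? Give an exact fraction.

8/13

Row minima: Enter → -5, Stay → 2; maximin = 2.
Column maxima: Match → 7, Undercut → 3; minimax = 3.
2 ≠ 3, so there is no saddle point; optimal play is mixed.
Let Firm A play Enter with probability p. Expected payoff against Match: 7p + 2(1−p) = 5p + 2; against Undercut: (-5)p + 3(1−p) = −8p + 3.
Setting these equal: 5p + 2 = −8p + 3 ⇒ 13p = 1 ⇒ p = 1/13, and the value is (5)·(1/13) + 2 = 31/13.
For Firm B: with q = P(Match), equating Enter's and Stay's payoffs gives 12q − 5 = −q + 3 ⇒ q = 8/13.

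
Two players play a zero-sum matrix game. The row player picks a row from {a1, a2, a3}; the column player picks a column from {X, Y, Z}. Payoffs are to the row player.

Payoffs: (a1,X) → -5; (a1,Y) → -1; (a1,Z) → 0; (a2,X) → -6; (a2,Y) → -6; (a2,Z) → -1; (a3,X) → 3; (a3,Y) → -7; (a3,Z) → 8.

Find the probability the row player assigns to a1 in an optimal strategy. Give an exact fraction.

5/7

Row minima: a1 → -5, a2 → -6, a3 → -7; maximin = -5.
Column maxima: X → 3, Y → -1, Z → 8; minimax = -1.
-5 ≠ -1, so there is no saddle point; optimal play is mixed.
a2 is strictly dominated by a1, so the row player never plays it.
Z is strictly dominated by X (it gives the row player strictly more in every row), so the column player never plays it.
On the remaining 2×2 (a1, a3 vs X, Y):
Let the row player play a1 with probability p. Expected payoff against X: (-5)p + 3(1−p) = −8p + 3; against Y: (-1)p + (-7)(1−p) = 6p − 7.
Setting these equal: −8p + 3 = 6p − 7 ⇒ −14p = -10 ⇒ p = 5/7, and the value is (-8)·(5/7) + 3 = -19/7.
For the column player: with q = P(X), equating a1's and a3's payoffs gives −4q − 1 = 10q − 7 ⇒ q = 3/7.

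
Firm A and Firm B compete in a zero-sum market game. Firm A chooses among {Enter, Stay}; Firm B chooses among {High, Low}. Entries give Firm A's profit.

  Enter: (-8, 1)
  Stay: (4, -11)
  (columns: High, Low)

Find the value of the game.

Row minima: Enter → -8, Stay → -11; maximin = -8.
Column maxima: High → 4, Low → 1; minimax = 1.
-8 ≠ 1, so there is no saddle point; optimal play is mixed.
Let Firm A play Enter with probability p. Expected payoff against High: (-8)p + 4(1−p) = −12p + 4; against Low: 1p + (-11)(1−p) = 12p − 11.
Setting these equal: −12p + 4 = 12p − 11 ⇒ −24p = -15 ⇒ p = 5/8, and the value is (-12)·(5/8) + 4 = -7/2.
For Firm B: with q = P(High), equating Enter's and Stay's payoffs gives −9q + 1 = 15q − 11 ⇒ q = 1/2.

-7/2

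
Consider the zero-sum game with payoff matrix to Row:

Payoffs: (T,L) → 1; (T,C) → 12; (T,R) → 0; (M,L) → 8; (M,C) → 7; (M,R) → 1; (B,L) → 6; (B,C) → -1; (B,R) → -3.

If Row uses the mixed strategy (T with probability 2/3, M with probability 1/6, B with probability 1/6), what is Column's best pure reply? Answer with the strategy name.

R

If Column plays L, Row's expected payoff is (2/3)·1 + (1/6)·8 + (1/6)·6 = 3.
If Column plays C, Row's expected payoff is (2/3)·12 + (1/6)·7 + (1/6)·(-1) = 9.
If Column plays R, Row's expected payoff is (2/3)·0 + (1/6)·1 + (1/6)·(-3) = -1/3.
Column minimizes Row's payoff; the smallest is -1/3, so the best response is R.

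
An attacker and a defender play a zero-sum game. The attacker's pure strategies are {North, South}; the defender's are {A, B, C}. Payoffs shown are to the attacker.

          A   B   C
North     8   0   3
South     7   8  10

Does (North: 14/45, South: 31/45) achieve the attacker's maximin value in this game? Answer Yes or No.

No

Against A this mix gives (14/45)·8 + (31/45)·7 = 329/45.
Against B this mix gives (14/45)·0 + (31/45)·8 = 248/45.
Against C this mix gives (14/45)·3 + (31/45)·10 = 352/45.
The defender will play B, holding the attacker to 248/45. Shifting weight toward the row that does better against B would raise this floor (the equalizing mix achieves 64/9 against both B and A), so the proposed strategy is not optimal.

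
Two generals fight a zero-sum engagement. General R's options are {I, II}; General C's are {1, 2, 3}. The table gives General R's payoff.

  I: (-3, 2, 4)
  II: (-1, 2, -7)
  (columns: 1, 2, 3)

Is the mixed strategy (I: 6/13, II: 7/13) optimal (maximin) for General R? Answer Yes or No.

Against 1 this mix gives (6/13)·(-3) + (7/13)·(-1) = -25/13.
Against 2 this mix gives (6/13)·2 + (7/13)·2 = 2.
Against 3 this mix gives (6/13)·4 + (7/13)·(-7) = -25/13.
All of General C's active replies (1, 3) yield -25/13, and no column does worse for General R. The mix makes General C indifferent and guarantees -25/13, so it is optimal.

Yes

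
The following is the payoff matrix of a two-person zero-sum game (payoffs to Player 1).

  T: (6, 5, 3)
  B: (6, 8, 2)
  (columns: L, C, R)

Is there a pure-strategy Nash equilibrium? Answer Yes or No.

Yes

Row minima: T → 3, B → 2; maximin = 3.
Column maxima: L → 6, C → 8, R → 3; minimax = 3.
maximin = minimax = 3, so a saddle point exists.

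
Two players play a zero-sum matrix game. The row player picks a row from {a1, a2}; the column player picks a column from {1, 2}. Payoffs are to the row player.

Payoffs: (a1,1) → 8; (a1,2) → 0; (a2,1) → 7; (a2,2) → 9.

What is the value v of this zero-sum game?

Row minima: a1 → 0, a2 → 7; maximin = 7.
Column maxima: 1 → 8, 2 → 9; minimax = 8.
7 ≠ 8, so there is no saddle point; optimal play is mixed.
Let the row player play a1 with probability p. Expected payoff against 1: 8p + 7(1−p) = p + 7; against 2: 0p + 9(1−p) = −9p + 9.
Setting these equal: p + 7 = −9p + 9 ⇒ 10p = 2 ⇒ p = 1/5, and the value is (1)·(1/5) + 7 = 36/5.
For the column player: with q = P(1), equating a1's and a2's payoffs gives 8q = −2q + 9 ⇒ q = 9/10.

36/5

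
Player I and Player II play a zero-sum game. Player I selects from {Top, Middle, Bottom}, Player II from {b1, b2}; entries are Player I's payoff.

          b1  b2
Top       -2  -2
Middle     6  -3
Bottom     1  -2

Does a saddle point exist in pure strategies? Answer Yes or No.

Row minima: Top → -2, Middle → -3, Bottom → -2; maximin = -2.
Column maxima: b1 → 6, b2 → -2; minimax = -2.
maximin = minimax = -2, so a saddle point exists.

Yes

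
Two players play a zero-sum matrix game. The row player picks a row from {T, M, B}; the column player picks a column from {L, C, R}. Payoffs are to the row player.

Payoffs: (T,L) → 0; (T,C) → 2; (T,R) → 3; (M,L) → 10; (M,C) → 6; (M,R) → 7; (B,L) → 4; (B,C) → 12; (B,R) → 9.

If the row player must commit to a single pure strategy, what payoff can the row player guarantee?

6

Row minima: T → 0, M → 6, B → 4.
The best of these is 6.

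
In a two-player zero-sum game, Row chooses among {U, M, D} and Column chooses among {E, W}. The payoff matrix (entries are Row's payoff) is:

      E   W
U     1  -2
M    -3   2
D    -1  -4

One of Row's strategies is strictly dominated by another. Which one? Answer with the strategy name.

D

U gives a strictly higher payoff than D against every column: 1 > -1, -2 > -4.
So D is strictly dominated and Row never plays it.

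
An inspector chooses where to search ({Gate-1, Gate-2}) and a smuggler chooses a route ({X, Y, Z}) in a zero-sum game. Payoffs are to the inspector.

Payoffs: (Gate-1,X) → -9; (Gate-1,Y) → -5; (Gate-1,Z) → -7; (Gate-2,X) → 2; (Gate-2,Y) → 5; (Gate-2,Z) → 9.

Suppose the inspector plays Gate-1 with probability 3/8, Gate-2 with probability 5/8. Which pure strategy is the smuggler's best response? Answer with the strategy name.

If the smuggler plays X, the inspector's expected payoff is (3/8)·(-9) + (5/8)·2 = -17/8.
If the smuggler plays Y, the inspector's expected payoff is (3/8)·(-5) + (5/8)·5 = 5/4.
If the smuggler plays Z, the inspector's expected payoff is (3/8)·(-7) + (5/8)·9 = 3.
The smuggler minimizes the inspector's payoff; the smallest is -17/8, so the best response is X.

X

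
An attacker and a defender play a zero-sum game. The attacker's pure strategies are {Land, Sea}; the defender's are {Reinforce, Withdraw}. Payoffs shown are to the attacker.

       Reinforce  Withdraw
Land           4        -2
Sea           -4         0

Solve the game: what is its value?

-4/5

Row minima: Land → -2, Sea → -4; maximin = -2.
Column maxima: Reinforce → 4, Withdraw → 0; minimax = 0.
-2 ≠ 0, so there is no saddle point; optimal play is mixed.
Let the attacker play Land with probability p. Expected payoff against Reinforce: 4p + (-4)(1−p) = 8p − 4; against Withdraw: (-2)p + 0(1−p) = −2p.
Setting these equal: 8p − 4 = −2p ⇒ 10p = 4 ⇒ p = 2/5, and the value is (8)·(2/5) − 4 = -4/5.
For the defender: with q = P(Reinforce), equating Land's and Sea's payoffs gives 6q − 2 = −4q ⇒ q = 1/5.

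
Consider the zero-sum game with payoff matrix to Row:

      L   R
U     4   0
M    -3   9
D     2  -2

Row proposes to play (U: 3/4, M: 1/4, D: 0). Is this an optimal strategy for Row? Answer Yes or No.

Yes

Against L this mix gives (3/4)·4 + (1/4)·(-3) = 9/4.
Against R this mix gives (3/4)·0 + (1/4)·9 = 9/4.
All of Column's active replies (L, R) yield 9/4, and no column does worse for Row. The mix makes Column indifferent and guarantees 9/4, so it is optimal.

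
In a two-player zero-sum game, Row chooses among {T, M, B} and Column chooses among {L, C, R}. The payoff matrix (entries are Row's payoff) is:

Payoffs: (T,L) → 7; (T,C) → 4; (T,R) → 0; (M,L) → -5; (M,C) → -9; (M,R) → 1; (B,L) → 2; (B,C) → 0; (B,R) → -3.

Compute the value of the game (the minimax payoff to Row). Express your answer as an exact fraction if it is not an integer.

Row minima: T → 0, M → -9, B → -3; maximin = 0.
Column maxima: L → 7, C → 4, R → 1; minimax = 1.
0 ≠ 1, so there is no saddle point; optimal play is mixed.
B is strictly dominated by T, so Row never plays it.
L is strictly dominated by C (it gives Row strictly more in every row), so Column never plays it.
On the remaining 2×2 (T, M vs C, R):
Let Row play T with probability p. Expected payoff against C: 4p + (-9)(1−p) = 13p − 9; against R: 0p + 1(1−p) = −p + 1.
Setting these equal: 13p − 9 = −p + 1 ⇒ 14p = 10 ⇒ p = 5/7, and the value is (13)·(5/7) − 9 = 2/7.
For Column: with q = P(C), equating T's and M's payoffs gives 4q = −10q + 1 ⇒ q = 1/14.

2/7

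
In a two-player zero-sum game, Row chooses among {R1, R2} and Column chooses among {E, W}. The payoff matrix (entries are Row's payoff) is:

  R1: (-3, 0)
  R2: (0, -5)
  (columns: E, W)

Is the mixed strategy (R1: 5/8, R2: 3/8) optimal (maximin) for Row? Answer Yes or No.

Against E this mix gives (5/8)·(-3) + (3/8)·0 = -15/8.
Against W this mix gives (5/8)·0 + (3/8)·(-5) = -15/8.
All of Column's active replies (E, W) yield -15/8, and no column does worse for Row. The mix makes Column indifferent and guarantees -15/8, so it is optimal.

Yes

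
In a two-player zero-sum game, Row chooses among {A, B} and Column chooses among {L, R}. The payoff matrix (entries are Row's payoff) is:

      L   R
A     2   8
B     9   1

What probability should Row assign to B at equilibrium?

Row minima: A → 2, B → 1; maximin = 2.
Column maxima: L → 9, R → 8; minimax = 8.
2 ≠ 8, so there is no saddle point; optimal play is mixed.
Let Row play A with probability p. Expected payoff against L: 2p + 9(1−p) = −7p + 9; against R: 8p + 1(1−p) = 7p + 1.
Setting these equal: −7p + 9 = 7p + 1 ⇒ −14p = -8 ⇒ p = 4/7, and the value is (-7)·(4/7) + 9 = 5.
For Column: with q = P(L), equating A's and B's payoffs gives −6q + 8 = 8q + 1 ⇒ q = 1/2.

3/7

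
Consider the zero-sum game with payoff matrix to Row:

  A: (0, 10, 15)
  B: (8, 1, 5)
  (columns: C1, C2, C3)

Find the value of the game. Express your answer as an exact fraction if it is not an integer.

80/17

Row minima: A → 0, B → 1; maximin = 1.
Column maxima: C1 → 8, C2 → 10, C3 → 15; minimax = 8.
1 ≠ 8, so there is no saddle point; optimal play is mixed.
C3 is strictly dominated by C2 (it gives Row strictly more in every row), so Column never plays it.
On the remaining 2×2 (A, B vs C1, C2):
Let Row play A with probability p. Expected payoff against C1: 0p + 8(1−p) = −8p + 8; against C2: 10p + 1(1−p) = 9p + 1.
Setting these equal: −8p + 8 = 9p + 1 ⇒ −17p = -7 ⇒ p = 7/17, and the value is (-8)·(7/17) + 8 = 80/17.
For Column: with q = P(C1), equating A's and B's payoffs gives −10q + 10 = 7q + 1 ⇒ q = 9/17.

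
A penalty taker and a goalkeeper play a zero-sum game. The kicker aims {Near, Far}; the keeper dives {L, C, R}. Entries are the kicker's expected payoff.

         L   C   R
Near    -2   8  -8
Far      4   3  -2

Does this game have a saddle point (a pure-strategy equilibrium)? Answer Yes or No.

Yes

Row minima: Near → -8, Far → -2; maximin = -2.
Column maxima: L → 4, C → 8, R → -2; minimax = -2.
maximin = minimax = -2, so a saddle point exists.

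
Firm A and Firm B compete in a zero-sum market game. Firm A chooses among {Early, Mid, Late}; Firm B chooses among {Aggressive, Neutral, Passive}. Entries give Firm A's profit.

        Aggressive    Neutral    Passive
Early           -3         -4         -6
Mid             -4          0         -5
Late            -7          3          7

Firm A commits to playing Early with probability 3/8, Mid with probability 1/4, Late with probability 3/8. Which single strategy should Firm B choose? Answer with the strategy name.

If Firm B plays Aggressive, Firm A's expected payoff is (3/8)·(-3) + (1/4)·(-4) + (3/8)·(-7) = -19/4.
If Firm B plays Neutral, Firm A's expected payoff is (3/8)·(-4) + (1/4)·0 + (3/8)·3 = -3/8.
If Firm B plays Passive, Firm A's expected payoff is (3/8)·(-6) + (1/4)·(-5) + (3/8)·7 = -7/8.
Firm B minimizes Firm A's payoff; the smallest is -19/4, so the best response is Aggressive.

Aggressive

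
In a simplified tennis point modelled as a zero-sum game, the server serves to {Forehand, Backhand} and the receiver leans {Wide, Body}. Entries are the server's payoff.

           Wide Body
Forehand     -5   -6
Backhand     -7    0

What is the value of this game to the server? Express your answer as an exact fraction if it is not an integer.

-21/4

Row minima: Forehand → -6, Backhand → -7; maximin = -6.
Column maxima: Wide → -5, Body → 0; minimax = -5.
-6 ≠ -5, so there is no saddle point; optimal play is mixed.
Let the server play Forehand with probability p. Expected payoff against Wide: (-5)p + (-7)(1−p) = 2p − 7; against Body: (-6)p + 0(1−p) = −6p.
Setting these equal: 2p − 7 = −6p ⇒ 8p = 7 ⇒ p = 7/8, and the value is (2)·(7/8) − 7 = -21/4.
For the receiver: with q = P(Wide), equating Forehand's and Backhand's payoffs gives q − 6 = −7q ⇒ q = 3/4.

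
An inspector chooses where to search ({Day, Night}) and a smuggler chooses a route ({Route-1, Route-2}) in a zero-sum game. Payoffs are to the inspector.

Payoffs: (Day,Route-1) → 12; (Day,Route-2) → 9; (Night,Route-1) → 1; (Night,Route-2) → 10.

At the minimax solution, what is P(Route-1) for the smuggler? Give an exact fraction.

Row minima: Day → 9, Night → 1; maximin = 9.
Column maxima: Route-1 → 12, Route-2 → 10; minimax = 10.
9 ≠ 10, so there is no saddle point; optimal play is mixed.
Let the inspector play Day with probability p. Expected payoff against Route-1: 12p + 1(1−p) = 11p + 1; against Route-2: 9p + 10(1−p) = −p + 10.
Setting these equal: 11p + 1 = −p + 10 ⇒ 12p = 9 ⇒ p = 3/4, and the value is (11)·(3/4) + 1 = 37/4.
For the smuggler: with q = P(Route-1), equating Day's and Night's payoffs gives 3q + 9 = −9q + 10 ⇒ q = 1/12.

1/12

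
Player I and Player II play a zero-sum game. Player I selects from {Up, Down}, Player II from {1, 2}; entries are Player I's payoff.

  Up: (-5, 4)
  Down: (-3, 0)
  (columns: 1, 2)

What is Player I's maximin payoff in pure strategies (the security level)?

-3

Row minima: Up → -5, Down → -3.
The best of these is -3.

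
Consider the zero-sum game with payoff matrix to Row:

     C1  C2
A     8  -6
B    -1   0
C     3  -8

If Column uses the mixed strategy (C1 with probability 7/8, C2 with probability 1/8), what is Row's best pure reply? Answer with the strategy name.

Expected payoff of A: (7/8)·8 + (1/8)·(-6) = 25/4.
Expected payoff of B: (7/8)·(-1) + (1/8)·0 = -7/8.
Expected payoff of C: (7/8)·3 + (1/8)·(-8) = 13/8.
The largest is 25/4, so Row's best response is A.

A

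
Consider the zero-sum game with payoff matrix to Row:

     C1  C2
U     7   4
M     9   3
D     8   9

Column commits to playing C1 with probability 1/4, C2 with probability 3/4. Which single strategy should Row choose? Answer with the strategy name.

Expected payoff of U: (1/4)·7 + (3/4)·4 = 19/4.
Expected payoff of M: (1/4)·9 + (3/4)·3 = 9/2.
Expected payoff of D: (1/4)·8 + (3/4)·9 = 35/4.
The largest is 35/4, so Row's best response is D.

D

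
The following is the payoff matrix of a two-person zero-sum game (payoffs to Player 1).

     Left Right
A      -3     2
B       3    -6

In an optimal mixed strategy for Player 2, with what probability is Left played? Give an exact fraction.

4/7

Row minima: A → -3, B → -6; maximin = -3.
Column maxima: Left → 3, Right → 2; minimax = 2.
-3 ≠ 2, so there is no saddle point; optimal play is mixed.
Let Player 1 play A with probability p. Expected payoff against Left: (-3)p + 3(1−p) = −6p + 3; against Right: 2p + (-6)(1−p) = 8p − 6.
Setting these equal: −6p + 3 = 8p − 6 ⇒ −14p = -9 ⇒ p = 9/14, and the value is (-6)·(9/14) + 3 = -6/7.
For Player 2: with q = P(Left), equating A's and B's payoffs gives −5q + 2 = 9q − 6 ⇒ q = 4/7.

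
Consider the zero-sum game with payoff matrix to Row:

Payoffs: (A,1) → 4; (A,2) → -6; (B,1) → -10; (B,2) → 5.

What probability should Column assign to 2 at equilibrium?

14/25

Row minima: A → -6, B → -10; maximin = -6.
Column maxima: 1 → 4, 2 → 5; minimax = 4.
-6 ≠ 4, so there is no saddle point; optimal play is mixed.
Let Row play A with probability p. Expected payoff against 1: 4p + (-10)(1−p) = 14p − 10; against 2: (-6)p + 5(1−p) = −11p + 5.
Setting these equal: 14p − 10 = −11p + 5 ⇒ 25p = 15 ⇒ p = 3/5, and the value is (14)·(3/5) − 10 = -8/5.
For Column: with q = P(1), equating A's and B's payoffs gives 10q − 6 = −15q + 5 ⇒ q = 11/25.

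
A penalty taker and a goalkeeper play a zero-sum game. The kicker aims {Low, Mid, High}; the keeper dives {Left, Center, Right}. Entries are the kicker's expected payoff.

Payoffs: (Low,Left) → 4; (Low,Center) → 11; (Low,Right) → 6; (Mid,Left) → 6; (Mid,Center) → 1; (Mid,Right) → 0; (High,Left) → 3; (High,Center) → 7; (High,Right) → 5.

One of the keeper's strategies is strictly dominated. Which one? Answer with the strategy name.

Right holds the kicker's payoff strictly below Center in every row: 6 < 11, 0 < 1, 5 < 7.
So Center is strictly dominated for the keeper.

Center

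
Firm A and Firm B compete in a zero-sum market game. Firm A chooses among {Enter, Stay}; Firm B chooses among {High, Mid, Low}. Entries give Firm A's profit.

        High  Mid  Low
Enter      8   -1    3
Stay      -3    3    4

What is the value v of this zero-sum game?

7/5

Row minima: Enter → -1, Stay → -3; maximin = -1.
Column maxima: High → 8, Mid → 3, Low → 4; minimax = 3.
-1 ≠ 3, so there is no saddle point; optimal play is mixed.
Low is strictly dominated by Mid (it gives Firm A strictly more in every row), so Firm B never plays it.
On the remaining 2×2 (Enter, Stay vs High, Mid):
Let Firm A play Enter with probability p. Expected payoff against High: 8p + (-3)(1−p) = 11p − 3; against Mid: (-1)p + 3(1−p) = −4p + 3.
Setting these equal: 11p − 3 = −4p + 3 ⇒ 15p = 6 ⇒ p = 2/5, and the value is (11)·(2/5) − 3 = 7/5.
For Firm B: with q = P(High), equating Enter's and Stay's payoffs gives 9q − 1 = −6q + 3 ⇒ q = 4/15.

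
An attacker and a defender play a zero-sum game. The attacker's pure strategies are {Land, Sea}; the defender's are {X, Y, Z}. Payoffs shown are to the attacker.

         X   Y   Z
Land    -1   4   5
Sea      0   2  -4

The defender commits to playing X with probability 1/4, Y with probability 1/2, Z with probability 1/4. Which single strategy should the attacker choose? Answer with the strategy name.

Land

Expected payoff of Land: (1/4)·(-1) + (1/2)·4 + (1/4)·5 = 3.
Expected payoff of Sea: (1/4)·0 + (1/2)·2 + (1/4)·(-4) = 0.
The largest is 3, so the attacker's best response is Land.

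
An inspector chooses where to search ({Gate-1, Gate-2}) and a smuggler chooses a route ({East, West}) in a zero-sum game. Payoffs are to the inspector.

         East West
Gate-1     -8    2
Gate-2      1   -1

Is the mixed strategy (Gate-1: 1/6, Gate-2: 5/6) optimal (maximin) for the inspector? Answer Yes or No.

Against East this mix gives (1/6)·(-8) + (5/6)·1 = -1/2.
Against West this mix gives (1/6)·2 + (5/6)·(-1) = -1/2.
All of the smuggler's active replies (East, West) yield -1/2, and no column does worse for the inspector. The mix makes the smuggler indifferent and guarantees -1/2, so it is optimal.

Yes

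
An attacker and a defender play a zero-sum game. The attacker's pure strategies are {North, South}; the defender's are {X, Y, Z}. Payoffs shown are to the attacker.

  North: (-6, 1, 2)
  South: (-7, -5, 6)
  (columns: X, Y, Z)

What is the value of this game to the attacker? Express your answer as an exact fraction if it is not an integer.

-6

Row minima: North → -6, South → -7; maximin = -6.
Column maxima: X → -6, Y → 1, Z → 6; minimax = -6.
Since maximin = minimax = -6, there is a saddle point and the value is -6.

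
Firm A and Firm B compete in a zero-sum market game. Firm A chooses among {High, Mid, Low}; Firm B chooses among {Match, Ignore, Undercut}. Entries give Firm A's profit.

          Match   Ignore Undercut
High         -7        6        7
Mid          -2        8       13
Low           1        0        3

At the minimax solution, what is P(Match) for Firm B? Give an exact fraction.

Row minima: High → -7, Mid → -2, Low → 0; maximin = 0.
Column maxima: Match → 1, Ignore → 8, Undercut → 13; minimax = 1.
0 ≠ 1, so there is no saddle point; optimal play is mixed.
High is strictly dominated by Mid, so Firm A never plays it.
Undercut is strictly dominated by Match (it gives Firm A strictly more in every row), so Firm B never plays it.
On the remaining 2×2 (Mid, Low vs Match, Ignore):
Let Firm A play Mid with probability p. Expected payoff against Match: (-2)p + 1(1−p) = −3p + 1; against Ignore: 8p + 0(1−p) = 8p.
Setting these equal: −3p + 1 = 8p ⇒ −11p = -1 ⇒ p = 1/11, and the value is (-3)·(1/11) + 1 = 8/11.
For Firm B: with q = P(Match), equating Mid's and Low's payoffs gives −10q + 8 = q ⇒ q = 8/11.

8/11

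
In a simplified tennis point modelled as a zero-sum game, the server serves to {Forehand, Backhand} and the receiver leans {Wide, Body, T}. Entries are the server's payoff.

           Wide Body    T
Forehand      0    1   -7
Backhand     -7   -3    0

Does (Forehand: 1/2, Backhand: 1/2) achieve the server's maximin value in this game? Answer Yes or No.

Against Wide this mix gives (1/2)·0 + (1/2)·(-7) = -7/2.
Against Body this mix gives (1/2)·1 + (1/2)·(-3) = -1.
Against T this mix gives (1/2)·(-7) + (1/2)·0 = -7/2.
All of the receiver's active replies (Wide, T) yield -7/2, and no column does worse for the server. The mix makes the receiver indifferent and guarantees -7/2, so it is optimal.

Yes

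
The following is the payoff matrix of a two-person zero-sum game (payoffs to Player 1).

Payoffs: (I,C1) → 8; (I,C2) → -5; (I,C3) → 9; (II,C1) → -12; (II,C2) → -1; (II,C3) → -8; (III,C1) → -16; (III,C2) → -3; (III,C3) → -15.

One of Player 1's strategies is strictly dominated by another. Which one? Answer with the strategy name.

III

II gives a strictly higher payoff than III against every column: -12 > -16, -1 > -3, -8 > -15.
So III is strictly dominated and Player 1 never plays it.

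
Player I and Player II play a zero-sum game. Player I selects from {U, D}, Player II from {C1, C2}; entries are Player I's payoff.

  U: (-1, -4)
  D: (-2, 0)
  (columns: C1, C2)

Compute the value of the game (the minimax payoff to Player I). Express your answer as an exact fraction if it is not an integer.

-8/5

Row minima: U → -4, D → -2; maximin = -2.
Column maxima: C1 → -1, C2 → 0; minimax = -1.
-2 ≠ -1, so there is no saddle point; optimal play is mixed.
Let Player I play U with probability p. Expected payoff against C1: (-1)p + (-2)(1−p) = p − 2; against C2: (-4)p + 0(1−p) = −4p.
Setting these equal: p − 2 = −4p ⇒ 5p = 2 ⇒ p = 2/5, and the value is (1)·(2/5) − 2 = -8/5.
For Player II: with q = P(C1), equating U's and D's payoffs gives 3q − 4 = −2q ⇒ q = 4/5.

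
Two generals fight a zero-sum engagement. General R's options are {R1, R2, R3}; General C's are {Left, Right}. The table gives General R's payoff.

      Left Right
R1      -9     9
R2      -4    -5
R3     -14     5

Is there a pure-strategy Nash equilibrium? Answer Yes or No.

Row minima: R1 → -9, R2 → -5, R3 → -14; maximin = -5.
Column maxima: Left → -4, Right → 9; minimax = -4.
-5 ≠ -4, so no pure-strategy equilibrium exists.

No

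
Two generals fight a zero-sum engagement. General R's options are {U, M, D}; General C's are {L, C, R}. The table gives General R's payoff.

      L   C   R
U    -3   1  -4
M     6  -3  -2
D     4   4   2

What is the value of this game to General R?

Row minima: U → -4, M → -3, D → 2; maximin = 2.
Column maxima: L → 6, C → 4, R → 2; minimax = 2.
Since maximin = minimax = 2, there is a saddle point and the value is 2.

2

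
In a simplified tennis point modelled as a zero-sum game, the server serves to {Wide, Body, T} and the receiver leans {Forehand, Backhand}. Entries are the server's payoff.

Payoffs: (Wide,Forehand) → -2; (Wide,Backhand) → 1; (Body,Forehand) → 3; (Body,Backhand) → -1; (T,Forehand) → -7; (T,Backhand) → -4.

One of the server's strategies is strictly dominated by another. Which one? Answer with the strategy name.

Wide gives a strictly higher payoff than T against every column: -2 > -7, 1 > -4.
So T is strictly dominated and the server never plays it.

T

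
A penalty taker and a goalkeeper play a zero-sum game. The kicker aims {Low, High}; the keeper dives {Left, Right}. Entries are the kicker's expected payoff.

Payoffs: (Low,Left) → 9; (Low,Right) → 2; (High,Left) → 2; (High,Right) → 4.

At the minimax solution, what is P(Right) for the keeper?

Row minima: Low → 2, High → 2; maximin = 2.
Column maxima: Left → 9, Right → 4; minimax = 4.
2 ≠ 4, so there is no saddle point; optimal play is mixed.
Let the kicker play Low with probability p. Expected payoff against Left: 9p + 2(1−p) = 7p + 2; against Right: 2p + 4(1−p) = −2p + 4.
Setting these equal: 7p + 2 = −2p + 4 ⇒ 9p = 2 ⇒ p = 2/9, and the value is (7)·(2/9) + 2 = 32/9.
For the keeper: with q = P(Left), equating Low's and High's payoffs gives 7q + 2 = −2q + 4 ⇒ q = 2/9.

7/9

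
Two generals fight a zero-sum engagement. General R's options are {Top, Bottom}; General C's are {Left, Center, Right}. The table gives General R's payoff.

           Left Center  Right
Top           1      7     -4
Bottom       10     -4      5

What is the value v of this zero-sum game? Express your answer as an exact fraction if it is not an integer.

19/20

Row minima: Top → -4, Bottom → -4; maximin = -4.
Column maxima: Left → 10, Center → 7, Right → 5; minimax = 5.
-4 ≠ 5, so there is no saddle point; optimal play is mixed.
Left is strictly dominated by Right (it gives General R strictly more in every row), so General C never plays it.
On the remaining 2×2 (Top, Bottom vs Center, Right):
Let General R play Top with probability p. Expected payoff against Center: 7p + (-4)(1−p) = 11p − 4; against Right: (-4)p + 5(1−p) = −9p + 5.
Setting these equal: 11p − 4 = −9p + 5 ⇒ 20p = 9 ⇒ p = 9/20, and the value is (11)·(9/20) − 4 = 19/20.
For General C: with q = P(Center), equating Top's and Bottom's payoffs gives 11q − 4 = −9q + 5 ⇒ q = 9/20.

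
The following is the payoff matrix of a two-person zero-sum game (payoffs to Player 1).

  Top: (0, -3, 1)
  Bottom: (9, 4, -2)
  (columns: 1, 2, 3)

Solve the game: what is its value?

Row minima: Top → -3, Bottom → -2; maximin = -2.
Column maxima: 1 → 9, 2 → 4, 3 → 1; minimax = 1.
-2 ≠ 1, so there is no saddle point; optimal play is mixed.
1 is strictly dominated by 2 (it gives Player 1 strictly more in every row), so Player 2 never plays it.
On the remaining 2×2 (Top, Bottom vs 2, 3):
Let Player 1 play Top with probability p. Expected payoff against 2: (-3)p + 4(1−p) = −7p + 4; against 3: 1p + (-2)(1−p) = 3p − 2.
Setting these equal: −7p + 4 = 3p − 2 ⇒ −10p = -6 ⇒ p = 3/5, and the value is (-7)·(3/5) + 4 = -1/5.
For Player 2: with q = P(2), equating Top's and Bottom's payoffs gives −4q + 1 = 6q − 2 ⇒ q = 3/10.

-1/5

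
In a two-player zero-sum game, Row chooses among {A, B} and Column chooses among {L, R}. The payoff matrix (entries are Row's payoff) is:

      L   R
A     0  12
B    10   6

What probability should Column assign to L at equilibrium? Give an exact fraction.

Row minima: A → 0, B → 6; maximin = 6.
Column maxima: L → 10, R → 12; minimax = 10.
6 ≠ 10, so there is no saddle point; optimal play is mixed.
Let Row play A with probability p. Expected payoff against L: 0p + 10(1−p) = −10p + 10; against R: 12p + 6(1−p) = 6p + 6.
Setting these equal: −10p + 10 = 6p + 6 ⇒ −16p = -4 ⇒ p = 1/4, and the value is (-10)·(1/4) + 10 = 15/2.
For Column: with q = P(L), equating A's and B's payoffs gives −12q + 12 = 4q + 6 ⇒ q = 3/8.

3/8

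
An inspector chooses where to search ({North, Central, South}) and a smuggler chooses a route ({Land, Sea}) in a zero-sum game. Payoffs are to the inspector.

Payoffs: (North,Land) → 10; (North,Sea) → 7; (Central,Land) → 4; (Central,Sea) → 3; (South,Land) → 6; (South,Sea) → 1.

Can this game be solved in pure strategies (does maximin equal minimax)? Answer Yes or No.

Yes

Row minima: North → 7, Central → 3, South → 1; maximin = 7.
Column maxima: Land → 10, Sea → 7; minimax = 7.
maximin = minimax = 7, so a saddle point exists.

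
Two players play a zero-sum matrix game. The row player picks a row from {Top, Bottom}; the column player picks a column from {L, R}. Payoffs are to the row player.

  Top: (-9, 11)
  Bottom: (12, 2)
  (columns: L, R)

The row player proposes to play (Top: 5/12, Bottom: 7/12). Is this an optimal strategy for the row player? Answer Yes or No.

No

Against L this mix gives (5/12)·(-9) + (7/12)·12 = 13/4.
Against R this mix gives (5/12)·11 + (7/12)·2 = 23/4.
The column player will play L, holding the row player to 13/4. Shifting weight toward the row that does better against L would raise this floor (the equalizing mix achieves 5 against both L and R), so the proposed strategy is not optimal.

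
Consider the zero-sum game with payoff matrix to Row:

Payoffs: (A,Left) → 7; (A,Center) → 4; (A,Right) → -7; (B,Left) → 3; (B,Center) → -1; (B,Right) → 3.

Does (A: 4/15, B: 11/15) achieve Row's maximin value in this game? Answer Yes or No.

Yes

Against Left this mix gives (4/15)·7 + (11/15)·3 = 61/15.
Against Center this mix gives (4/15)·4 + (11/15)·(-1) = 1/3.
Against Right this mix gives (4/15)·(-7) + (11/15)·3 = 1/3.
All of Column's active replies (Center, Right) yield 1/3, and no column does worse for Row. The mix makes Column indifferent and guarantees 1/3, so it is optimal.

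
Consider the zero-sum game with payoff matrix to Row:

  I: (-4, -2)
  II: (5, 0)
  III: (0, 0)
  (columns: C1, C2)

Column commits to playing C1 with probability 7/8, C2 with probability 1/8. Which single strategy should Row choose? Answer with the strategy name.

II

Expected payoff of I: (7/8)·(-4) + (1/8)·(-2) = -15/4.
Expected payoff of II: (7/8)·5 + (1/8)·0 = 35/8.
Expected payoff of III: (7/8)·0 + (1/8)·0 = 0.
The largest is 35/8, so Row's best response is II.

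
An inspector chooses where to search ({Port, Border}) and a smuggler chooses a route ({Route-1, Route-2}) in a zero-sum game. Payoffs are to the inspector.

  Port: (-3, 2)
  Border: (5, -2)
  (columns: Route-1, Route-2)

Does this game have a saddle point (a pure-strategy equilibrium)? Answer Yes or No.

Row minima: Port → -3, Border → -2; maximin = -2.
Column maxima: Route-1 → 5, Route-2 → 2; minimax = 2.
-2 ≠ 2, so no pure-strategy equilibrium exists.

No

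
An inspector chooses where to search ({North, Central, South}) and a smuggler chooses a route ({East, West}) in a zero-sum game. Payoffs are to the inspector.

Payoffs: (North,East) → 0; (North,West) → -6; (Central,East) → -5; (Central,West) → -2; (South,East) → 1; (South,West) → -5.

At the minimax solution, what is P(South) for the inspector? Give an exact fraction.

Row minima: North → -6, Central → -5, South → -5; maximin = -5.
Column maxima: East → 1, West → -2; minimax = -2.
-5 ≠ -2, so there is no saddle point; optimal play is mixed.
North is strictly dominated by South, so the inspector never plays it.
On the remaining 2×2 (Central, South vs East, West):
Let the inspector play Central with probability p. Expected payoff against East: (-5)p + 1(1−p) = −6p + 1; against West: (-2)p + (-5)(1−p) = 3p − 5.
Setting these equal: −6p + 1 = 3p − 5 ⇒ −9p = -6 ⇒ p = 2/3, and the value is (-6)·(2/3) + 1 = -3.
For the smuggler: with q = P(East), equating Central's and South's payoffs gives −3q − 2 = 6q − 5 ⇒ q = 1/3.

1/3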